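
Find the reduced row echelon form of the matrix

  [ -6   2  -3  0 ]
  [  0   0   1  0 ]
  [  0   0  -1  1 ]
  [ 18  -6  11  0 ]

[[1, -1/3, 0, 0], [0, 0, 1, 0], [0, 0, 0, 1], [0, 0, 0, 0]]

ρ1 → -1/6·ρ1
  [  1  -1/3  1/2  0 ]
  [  0     0    1  0 ]
  [  0     0   -1  1 ]
  [ 18    -6   11  0 ]
ρ4 → ρ4 − 18·ρ1
  [ 1  -1/3  1/2  0 ]
  [ 0     0    1  0 ]
  [ 0     0   -1  1 ]
  [ 0     0    2  0 ]
ρ3 → ρ3 + ρ2
  [ 1  -1/3  1/2  0 ]
  [ 0     0    1  0 ]
  [ 0     0    0  1 ]
  [ 0     0    2  0 ]
ρ4 → ρ4 − 2·ρ2
  [ 1  -1/3  1/2  0 ]
  [ 0     0    1  0 ]
  [ 0     0    0  1 ]
  [ 0     0    0  0 ]
ρ1 → ρ1 − 1/2·ρ2
  [ 1  -1/3  0  0 ]
  [ 0     0  1  0 ]
  [ 0     0  0  1 ]
  [ 0     0  0  0 ]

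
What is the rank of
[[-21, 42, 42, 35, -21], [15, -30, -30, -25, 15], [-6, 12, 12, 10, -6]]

r1 := -1/21·r1
r2 := r2 − 15·r1
r3 := r3 + 6·r1
The reduced form has 1 nonzero row.

rank = 1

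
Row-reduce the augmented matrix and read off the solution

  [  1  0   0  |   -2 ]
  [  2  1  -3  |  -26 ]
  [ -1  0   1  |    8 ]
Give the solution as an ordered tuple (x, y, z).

Subtract 2 times R1 from R2.
Add R1 to R3.
Add 3 times R3 to R2.
Reading off the last column: x = -2, y = -4, z = 6.

(-2, -4, 6)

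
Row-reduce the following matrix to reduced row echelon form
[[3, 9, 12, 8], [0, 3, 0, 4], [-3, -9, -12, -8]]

R1 := 1/3·R1
  [  1   3    4  8/3 ]
  [  0   3    0    4 ]
  [ -3  -9  -12   -8 ]
R3 := R3 + 3·R1
  [ 1  3  4  8/3 ]
  [ 0  3  0    4 ]
  [ 0  0  0    0 ]
R2 := 1/3·R2
  [ 1  3  4  8/3 ]
  [ 0  1  0  4/3 ]
  [ 0  0  0    0 ]
R1 := R1 − 3·R2
  [ 1  0  4  -4/3 ]
  [ 0  1  0   4/3 ]
  [ 0  0  0     0 ]

[[1, 0, 4, -4/3], [0, 1, 0, 4/3], [0, 0, 0, 0]]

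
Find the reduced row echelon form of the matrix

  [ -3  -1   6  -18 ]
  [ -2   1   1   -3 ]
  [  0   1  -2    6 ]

[[1, 0, 0, 0], [0, 1, 0, 0], [0, 0, 1, -3]]

ρ1 ← -1/3·ρ1
  [  1  1/3  -2   6 ]
  [ -2    1   1  -3 ]
  [  0    1  -2   6 ]
ρ2 ← ρ2 + 2·ρ1
  [ 1  1/3  -2  6 ]
  [ 0  5/3  -3  9 ]
  [ 0    1  -2  6 ]
ρ2 ← 3/5·ρ2
  [ 1  1/3    -2     6 ]
  [ 0    1  -9/5  27/5 ]
  [ 0    1    -2     6 ]
ρ3 ← ρ3 − ρ2
  [ 1  1/3    -2     6 ]
  [ 0    1  -9/5  27/5 ]
  [ 0    0  -1/5   3/5 ]
ρ3 ← -5·ρ3
  [ 1  1/3    -2     6 ]
  [ 0    1  -9/5  27/5 ]
  [ 0    0     1    -3 ]
ρ2 ← ρ2 + 9/5·ρ3
  [ 1  1/3  -2   6 ]
  [ 0    1   0   0 ]
  [ 0    0   1  -3 ]
ρ1 ← ρ1 + 2·ρ3
  [ 1  1/3  0   0 ]
  [ 0    1  0   0 ]
  [ 0    0  1  -3 ]
ρ1 ← ρ1 − 1/3·ρ2
  [ 1  0  0   0 ]
  [ 0  1  0   0 ]
  [ 0  0  1  -3 ]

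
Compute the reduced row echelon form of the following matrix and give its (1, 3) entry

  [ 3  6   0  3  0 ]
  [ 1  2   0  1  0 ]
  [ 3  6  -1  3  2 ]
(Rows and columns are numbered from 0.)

0

R1 -> 1/3·R1
  [ 1  2   0  1  0 ]
  [ 1  2   0  1  0 ]
  [ 3  6  -1  3  2 ]
R2 -> R2 − R1
  [ 1  2   0  1  0 ]
  [ 0  0   0  0  0 ]
  [ 3  6  -1  3  2 ]
R3 -> R3 − 3·R1
  [ 1  2   0  1  0 ]
  [ 0  0   0  0  0 ]
  [ 0  0  -1  0  2 ]
R2 ↔ R3
  [ 1  2   0  1  0 ]
  [ 0  0  -1  0  2 ]
  [ 0  0   0  0  0 ]
R2 -> -1·R2
  [ 1  2  0  1   0 ]
  [ 0  0  1  0  -2 ]
  [ 0  0  0  0   0 ]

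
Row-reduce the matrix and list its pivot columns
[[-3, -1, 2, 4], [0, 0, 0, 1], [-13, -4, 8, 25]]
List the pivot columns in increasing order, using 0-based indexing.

0, 1, 3

R1 ← -1/3·R1
R3 ← R3 + 13·R1
R2 <-> R3
R2 ← 3·R2
R2 ← R2 − 23·R3
R1 ← R1 + 4/3·R3
R1 ← R1 − 1/3·R2
Pivot columns are the columns containing a leading 1.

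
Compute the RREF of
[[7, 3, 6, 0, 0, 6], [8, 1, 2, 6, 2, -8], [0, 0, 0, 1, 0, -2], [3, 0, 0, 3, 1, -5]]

[[1, 0, 0, 0, 0, 0], [0, 1, 2, 0, 0, 2], [0, 0, 0, 1, 0, -2], [0, 0, 0, 0, 1, 1]]

ρ1 → 1/7·ρ1
  [ 1  3/7  6/7  0  0  6/7 ]
  [ 8    1    2  6  2   -8 ]
  [ 0    0    0  1  0   -2 ]
  [ 3    0    0  3  1   -5 ]
ρ2 → ρ2 − 8·ρ1
  [ 1    3/7    6/7  0  0     6/7 ]
  [ 0  -17/7  -34/7  6  2  -104/7 ]
  [ 0      0      0  1  0      -2 ]
  [ 3      0      0  3  1      -5 ]
ρ4 → ρ4 − 3·ρ1
  [ 1    3/7    6/7  0  0     6/7 ]
  [ 0  -17/7  -34/7  6  2  -104/7 ]
  [ 0      0      0  1  0      -2 ]
  [ 0   -9/7  -18/7  3  1   -53/7 ]
ρ2 → -7/17·ρ2
  [ 1   3/7    6/7       0       0     6/7 ]
  [ 0     1      2  -42/17  -14/17  104/17 ]
  [ 0     0      0       1       0      -2 ]
  [ 0  -9/7  -18/7       3       1   -53/7 ]
ρ4 → ρ4 + 9/7·ρ2
  [ 1  3/7  6/7       0       0     6/7 ]
  [ 0    1    2  -42/17  -14/17  104/17 ]
  [ 0    0    0       1       0      -2 ]
  [ 0    0    0   -3/17   -1/17    5/17 ]
ρ4 → ρ4 + 3/17·ρ3
  [ 1  3/7  6/7       0       0     6/7 ]
  [ 0    1    2  -42/17  -14/17  104/17 ]
  [ 0    0    0       1       0      -2 ]
  [ 0    0    0       0   -1/17   -1/17 ]
ρ4 → -17·ρ4
  [ 1  3/7  6/7       0       0     6/7 ]
  [ 0    1    2  -42/17  -14/17  104/17 ]
  [ 0    0    0       1       0      -2 ]
  [ 0    0    0       0       1       1 ]
ρ2 → ρ2 + 14/17·ρ4
  [ 1  3/7  6/7       0  0     6/7 ]
  [ 0    1    2  -42/17  0  118/17 ]
  [ 0    0    0       1  0      -2 ]
  [ 0    0    0       0  1       1 ]
ρ2 → ρ2 + 42/17·ρ3
  [ 1  3/7  6/7  0  0  6/7 ]
  [ 0    1    2  0  0    2 ]
  [ 0    0    0  1  0   -2 ]
  [ 0    0    0  0  1    1 ]
ρ1 → ρ1 − 3/7·ρ2
  [ 1  0  0  0  0   0 ]
  [ 0  1  2  0  0   2 ]
  [ 0  0  0  1  0  -2 ]
  [ 0  0  0  0  1   1 ]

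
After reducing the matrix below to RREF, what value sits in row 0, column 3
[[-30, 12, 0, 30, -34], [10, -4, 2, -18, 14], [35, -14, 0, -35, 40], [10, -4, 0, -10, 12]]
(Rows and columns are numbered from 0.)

-1

ρ1 -> -1/30·ρ1
  [  1  -2/5  0   -1  17/15 ]
  [ 10    -4  2  -18     14 ]
  [ 35   -14  0  -35     40 ]
  [ 10    -4  0  -10     12 ]
ρ2 -> ρ2 − 10·ρ1
  [  1  -2/5  0   -1  17/15 ]
  [  0     0  2   -8    8/3 ]
  [ 35   -14  0  -35     40 ]
  [ 10    -4  0  -10     12 ]
ρ3 -> ρ3 − 35·ρ1
  [  1  -2/5  0   -1  17/15 ]
  [  0     0  2   -8    8/3 ]
  [  0     0  0    0    1/3 ]
  [ 10    -4  0  -10     12 ]
ρ4 -> ρ4 − 10·ρ1
  [ 1  -2/5  0  -1  17/15 ]
  [ 0     0  2  -8    8/3 ]
  [ 0     0  0   0    1/3 ]
  [ 0     0  0   0    2/3 ]
ρ2 -> 1/2·ρ2
  [ 1  -2/5  0  -1  17/15 ]
  [ 0     0  1  -4    4/3 ]
  [ 0     0  0   0    1/3 ]
  [ 0     0  0   0    2/3 ]
ρ3 -> 3·ρ3
  [ 1  -2/5  0  -1  17/15 ]
  [ 0     0  1  -4    4/3 ]
  [ 0     0  0   0      1 ]
  [ 0     0  0   0    2/3 ]
ρ4 -> ρ4 − 2/3·ρ3
  [ 1  -2/5  0  -1  17/15 ]
  [ 0     0  1  -4    4/3 ]
  [ 0     0  0   0      1 ]
  [ 0     0  0   0      0 ]
ρ2 -> ρ2 − 4/3·ρ3
  [ 1  -2/5  0  -1  17/15 ]
  [ 0     0  1  -4      0 ]
  [ 0     0  0   0      1 ]
  [ 0     0  0   0      0 ]
ρ1 -> ρ1 − 17/15·ρ3
  [ 1  -2/5  0  -1  0 ]
  [ 0     0  1  -4  0 ]
  [ 0     0  0   0  1 ]
  [ 0     0  0   0  0 ]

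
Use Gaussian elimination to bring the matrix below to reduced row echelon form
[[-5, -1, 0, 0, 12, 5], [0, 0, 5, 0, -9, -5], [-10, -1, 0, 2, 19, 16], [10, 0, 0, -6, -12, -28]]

[[1, 0, 0, 0, -9/5, -1], [0, 1, 0, 0, -3, 0], [0, 0, 1, 0, -9/5, -1], [0, 0, 0, 1, -1, 3]]

r1 := -1/5·r1
  [   1  1/5  0   0  -12/5   -1 ]
  [   0    0  5   0     -9   -5 ]
  [ -10   -1  0   2     19   16 ]
  [  10    0  0  -6    -12  -28 ]
r3 := r3 + 10·r1
  [  1  1/5  0   0  -12/5   -1 ]
  [  0    0  5   0     -9   -5 ]
  [  0    1  0   2     -5    6 ]
  [ 10    0  0  -6    -12  -28 ]
r4 := r4 − 10·r1
  [ 1  1/5  0   0  -12/5   -1 ]
  [ 0    0  5   0     -9   -5 ]
  [ 0    1  0   2     -5    6 ]
  [ 0   -2  0  -6     12  -18 ]
r2 <=> r3
  [ 1  1/5  0   0  -12/5   -1 ]
  [ 0    1  0   2     -5    6 ]
  [ 0    0  5   0     -9   -5 ]
  [ 0   -2  0  -6     12  -18 ]
r4 := r4 + 2·r2
  [ 1  1/5  0   0  -12/5  -1 ]
  [ 0    1  0   2     -5   6 ]
  [ 0    0  5   0     -9  -5 ]
  [ 0    0  0  -2      2  -6 ]
r3 := 1/5·r3
  [ 1  1/5  0   0  -12/5  -1 ]
  [ 0    1  0   2     -5   6 ]
  [ 0    0  1   0   -9/5  -1 ]
  [ 0    0  0  -2      2  -6 ]
r4 := -1/2·r4
  [ 1  1/5  0  0  -12/5  -1 ]
  [ 0    1  0  2     -5   6 ]
  [ 0    0  1  0   -9/5  -1 ]
  [ 0    0  0  1     -1   3 ]
r2 := r2 − 2·r4
  [ 1  1/5  0  0  -12/5  -1 ]
  [ 0    1  0  0     -3   0 ]
  [ 0    0  1  0   -9/5  -1 ]
  [ 0    0  0  1     -1   3 ]
r1 := r1 − 1/5·r2
  [ 1  0  0  0  -9/5  -1 ]
  [ 0  1  0  0    -3   0 ]
  [ 0  0  1  0  -9/5  -1 ]
  [ 0  0  0  1    -1   3 ]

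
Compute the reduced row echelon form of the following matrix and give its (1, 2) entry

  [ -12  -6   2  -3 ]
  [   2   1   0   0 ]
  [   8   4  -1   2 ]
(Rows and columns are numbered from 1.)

R1 → -1/12·R1
R2 → R2 − 2·R1
R3 → R3 − 8·R1
R2 → 3·R2
R3 → R3 − 1/3·R2
R3 → 2·R3
R2 → R2 + 3/2·R3
R1 → R1 − 1/4·R3
R1 → R1 + 1/6·R2

1/2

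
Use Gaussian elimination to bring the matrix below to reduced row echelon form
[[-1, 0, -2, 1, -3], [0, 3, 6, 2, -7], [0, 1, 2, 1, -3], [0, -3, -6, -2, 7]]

Multiply R1 by -1.
  [ 1   0   2  -1   3 ]
  [ 0   3   6   2  -7 ]
  [ 0   1   2   1  -3 ]
  [ 0  -3  -6  -2   7 ]
Multiply R2 by 1/3.
  [ 1   0   2   -1     3 ]
  [ 0   1   2  2/3  -7/3 ]
  [ 0   1   2    1    -3 ]
  [ 0  -3  -6   -2     7 ]
Subtract R2 from R3.
  [ 1   0   2   -1     3 ]
  [ 0   1   2  2/3  -7/3 ]
  [ 0   0   0  1/3  -2/3 ]
  [ 0  -3  -6   -2     7 ]
Add 3 times R2 to R4.
  [ 1  0  2   -1     3 ]
  [ 0  1  2  2/3  -7/3 ]
  [ 0  0  0  1/3  -2/3 ]
  [ 0  0  0    0     0 ]
Multiply R3 by 3.
  [ 1  0  2   -1     3 ]
  [ 0  1  2  2/3  -7/3 ]
  [ 0  0  0    1    -2 ]
  [ 0  0  0    0     0 ]
Subtract 2/3 times R3 from R2.
  [ 1  0  2  -1   3 ]
  [ 0  1  2   0  -1 ]
  [ 0  0  0   1  -2 ]
  [ 0  0  0   0   0 ]
Add R3 to R1.
  [ 1  0  2  0   1 ]
  [ 0  1  2  0  -1 ]
  [ 0  0  0  1  -2 ]
  [ 0  0  0  0   0 ]

[[1, 0, 2, 0, 1], [0, 1, 2, 0, -1], [0, 0, 0, 1, -2], [0, 0, 0, 0, 0]]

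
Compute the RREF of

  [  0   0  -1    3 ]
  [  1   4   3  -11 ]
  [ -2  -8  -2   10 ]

[[1, 4, 0, -2], [0, 0, 1, -3], [0, 0, 0, 0]]

Swap R1 and R2.
  [  1   4   3  -11 ]
  [  0   0  -1    3 ]
  [ -2  -8  -2   10 ]
Add 2 times R1 to R3.
  [ 1  4   3  -11 ]
  [ 0  0  -1    3 ]
  [ 0  0   4  -12 ]
Multiply R2 by -1.
  [ 1  4  3  -11 ]
  [ 0  0  1   -3 ]
  [ 0  0  4  -12 ]
Subtract 4 times R2 from R3.
  [ 1  4  3  -11 ]
  [ 0  0  1   -3 ]
  [ 0  0  0    0 ]
Subtract 3 times R2 from R1.
  [ 1  4  0  -2 ]
  [ 0  0  1  -3 ]
  [ 0  0  0   0 ]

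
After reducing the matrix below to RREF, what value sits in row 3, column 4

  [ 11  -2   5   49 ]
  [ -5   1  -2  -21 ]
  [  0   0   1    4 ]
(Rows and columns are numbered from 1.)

4

R1 -> 1/11·R1
  [  1  -2/11  5/11  49/11 ]
  [ -5      1    -2    -21 ]
  [  0      0     1      4 ]
R2 -> R2 + 5·R1
  [ 1  -2/11  5/11  49/11 ]
  [ 0   1/11  3/11  14/11 ]
  [ 0      0     1      4 ]
R2 -> 11·R2
  [ 1  -2/11  5/11  49/11 ]
  [ 0      1     3     14 ]
  [ 0      0     1      4 ]
R2 -> R2 − 3·R3
  [ 1  -2/11  5/11  49/11 ]
  [ 0      1     0      2 ]
  [ 0      0     1      4 ]
R1 -> R1 − 5/11·R3
  [ 1  -2/11  0  29/11 ]
  [ 0      1  0      2 ]
  [ 0      0  1      4 ]
R1 -> R1 + 2/11·R2
  [ 1  0  0  3 ]
  [ 0  1  0  2 ]
  [ 0  0  1  4 ]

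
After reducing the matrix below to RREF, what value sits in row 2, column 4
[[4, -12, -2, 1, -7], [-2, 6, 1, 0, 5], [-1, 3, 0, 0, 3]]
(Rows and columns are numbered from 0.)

3

Multiply R1 by 1/4.
Add 2 times R1 to R2.
Add R1 to R3.
Swap R2 and R3.
Multiply R2 by -2.
Multiply R3 by 2.
Add 1/2 times R3 to R2.
Subtract 1/4 times R3 from R1.
Add 1/2 times R2 to R1.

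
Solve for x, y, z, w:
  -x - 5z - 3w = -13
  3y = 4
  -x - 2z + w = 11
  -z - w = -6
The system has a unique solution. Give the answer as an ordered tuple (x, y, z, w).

(-5, 4/3, 0, 6)

Form the augmented matrix and row-reduce:
  [ -1  0  -5  -3  |  -13 ]
  [  0  3   0   0  |    4 ]
  [ -1  0  -2   1  |   11 ]
  [  0  0  -1  -1  |   -6 ]
r1 ← -1·r1
  [  1  0   5   3  |  13 ]
  [  0  3   0   0  |   4 ]
  [ -1  0  -2   1  |  11 ]
  [  0  0  -1  -1  |  -6 ]
r3 ← r3 + r1
  [ 1  0   5   3  |  13 ]
  [ 0  3   0   0  |   4 ]
  [ 0  0   3   4  |  24 ]
  [ 0  0  -1  -1  |  -6 ]
r2 ← 1/3·r2
  [ 1  0   5   3  |   13 ]
  [ 0  1   0   0  |  4/3 ]
  [ 0  0   3   4  |   24 ]
  [ 0  0  -1  -1  |   -6 ]
r3 ← 1/3·r3
  [ 1  0   5    3  |   13 ]
  [ 0  1   0    0  |  4/3 ]
  [ 0  0   1  4/3  |    8 ]
  [ 0  0  -1   -1  |   -6 ]
r4 ← r4 + r3
  [ 1  0  5    3  |   13 ]
  [ 0  1  0    0  |  4/3 ]
  [ 0  0  1  4/3  |    8 ]
  [ 0  0  0  1/3  |    2 ]
r4 ← 3·r4
  [ 1  0  5    3  |   13 ]
  [ 0  1  0    0  |  4/3 ]
  [ 0  0  1  4/3  |    8 ]
  [ 0  0  0    1  |    6 ]
r3 ← r3 − 4/3·r4
  [ 1  0  5  3  |   13 ]
  [ 0  1  0  0  |  4/3 ]
  [ 0  0  1  0  |    0 ]
  [ 0  0  0  1  |    6 ]
r1 ← r1 − 3·r4
  [ 1  0  5  0  |   -5 ]
  [ 0  1  0  0  |  4/3 ]
  [ 0  0  1  0  |    0 ]
  [ 0  0  0  1  |    6 ]
r1 ← r1 − 5·r3
  [ 1  0  0  0  |   -5 ]
  [ 0  1  0  0  |  4/3 ]
  [ 0  0  1  0  |    0 ]
  [ 0  0  0  1  |    6 ]
Reading off the last column: x = -5, y = 4/3, z = 0, w = 6.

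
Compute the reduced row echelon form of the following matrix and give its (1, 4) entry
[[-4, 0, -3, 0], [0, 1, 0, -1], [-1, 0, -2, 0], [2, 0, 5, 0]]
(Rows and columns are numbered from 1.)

0

R1 := -1/4·R1
  [  1  0  3/4   0 ]
  [  0  1    0  -1 ]
  [ -1  0   -2   0 ]
  [  2  0    5   0 ]
R3 := R3 + R1
  [ 1  0   3/4   0 ]
  [ 0  1     0  -1 ]
  [ 0  0  -5/4   0 ]
  [ 2  0     5   0 ]
R4 := R4 − 2·R1
  [ 1  0   3/4   0 ]
  [ 0  1     0  -1 ]
  [ 0  0  -5/4   0 ]
  [ 0  0   7/2   0 ]
R3 := -4/5·R3
  [ 1  0  3/4   0 ]
  [ 0  1    0  -1 ]
  [ 0  0    1   0 ]
  [ 0  0  7/2   0 ]
R4 := R4 − 7/2·R3
  [ 1  0  3/4   0 ]
  [ 0  1    0  -1 ]
  [ 0  0    1   0 ]
  [ 0  0    0   0 ]
R1 := R1 − 3/4·R3
  [ 1  0  0   0 ]
  [ 0  1  0  -1 ]
  [ 0  0  1   0 ]
  [ 0  0  0   0 ]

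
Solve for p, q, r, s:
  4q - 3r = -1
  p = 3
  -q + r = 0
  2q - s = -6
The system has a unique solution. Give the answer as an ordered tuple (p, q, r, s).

(3, -1, -1, 4)

Form the augmented matrix and row-reduce:
  [ 0   4  -3   0  |  -1 ]
  [ 1   0   0   0  |   3 ]
  [ 0  -1   1   0  |   0 ]
  [ 0   2   0  -1  |  -6 ]
ρ1 <-> ρ2
  [ 1   0   0   0  |   3 ]
  [ 0   4  -3   0  |  -1 ]
  [ 0  -1   1   0  |   0 ]
  [ 0   2   0  -1  |  -6 ]
ρ2 ← 1/4·ρ2
  [ 1   0     0   0  |     3 ]
  [ 0   1  -3/4   0  |  -1/4 ]
  [ 0  -1     1   0  |     0 ]
  [ 0   2     0  -1  |    -6 ]
ρ3 ← ρ3 + ρ2
  [ 1  0     0   0  |     3 ]
  [ 0  1  -3/4   0  |  -1/4 ]
  [ 0  0   1/4   0  |  -1/4 ]
  [ 0  2     0  -1  |    -6 ]
ρ4 ← ρ4 − 2·ρ2
  [ 1  0     0   0  |      3 ]
  [ 0  1  -3/4   0  |   -1/4 ]
  [ 0  0   1/4   0  |   -1/4 ]
  [ 0  0   3/2  -1  |  -11/2 ]
ρ3 ← 4·ρ3
  [ 1  0     0   0  |      3 ]
  [ 0  1  -3/4   0  |   -1/4 ]
  [ 0  0     1   0  |     -1 ]
  [ 0  0   3/2  -1  |  -11/2 ]
ρ4 ← ρ4 − 3/2·ρ3
  [ 1  0     0   0  |     3 ]
  [ 0  1  -3/4   0  |  -1/4 ]
  [ 0  0     1   0  |    -1 ]
  [ 0  0     0  -1  |    -4 ]
ρ4 ← -1·ρ4
  [ 1  0     0  0  |     3 ]
  [ 0  1  -3/4  0  |  -1/4 ]
  [ 0  0     1  0  |    -1 ]
  [ 0  0     0  1  |     4 ]
ρ2 ← ρ2 + 3/4·ρ3
  [ 1  0  0  0  |   3 ]
  [ 0  1  0  0  |  -1 ]
  [ 0  0  1  0  |  -1 ]
  [ 0  0  0  1  |   4 ]
Reading off the last column: p = 3, q = -1, r = -1, s = 4.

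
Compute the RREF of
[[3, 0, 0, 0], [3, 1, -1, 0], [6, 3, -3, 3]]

[[1, 0, 0, 0], [0, 1, -1, 0], [0, 0, 0, 1]]

R1 := 1/3·R1
  [ 1  0   0  0 ]
  [ 3  1  -1  0 ]
  [ 6  3  -3  3 ]
R2 := R2 − 3·R1
  [ 1  0   0  0 ]
  [ 0  1  -1  0 ]
  [ 6  3  -3  3 ]
R3 := R3 − 6·R1
  [ 1  0   0  0 ]
  [ 0  1  -1  0 ]
  [ 0  3  -3  3 ]
R3 := R3 − 3·R2
  [ 1  0   0  0 ]
  [ 0  1  -1  0 ]
  [ 0  0   0  3 ]
R3 := 1/3·R3
  [ 1  0   0  0 ]
  [ 0  1  -1  0 ]
  [ 0  0   0  1 ]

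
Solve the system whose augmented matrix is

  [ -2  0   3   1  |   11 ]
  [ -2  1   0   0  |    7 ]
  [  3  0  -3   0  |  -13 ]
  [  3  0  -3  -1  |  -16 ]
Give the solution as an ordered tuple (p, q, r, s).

(-5, -3, -2/3, 3)

R1 → -1/2·R1
  [  1  0  -3/2  -1/2  |  -11/2 ]
  [ -2  1     0     0  |      7 ]
  [  3  0    -3     0  |    -13 ]
  [  3  0    -3    -1  |    -16 ]
R2 → R2 + 2·R1
  [ 1  0  -3/2  -1/2  |  -11/2 ]
  [ 0  1    -3    -1  |     -4 ]
  [ 3  0    -3     0  |    -13 ]
  [ 3  0    -3    -1  |    -16 ]
R3 → R3 − 3·R1
  [ 1  0  -3/2  -1/2  |  -11/2 ]
  [ 0  1    -3    -1  |     -4 ]
  [ 0  0   3/2   3/2  |    7/2 ]
  [ 3  0    -3    -1  |    -16 ]
R4 → R4 − 3·R1
  [ 1  0  -3/2  -1/2  |  -11/2 ]
  [ 0  1    -3    -1  |     -4 ]
  [ 0  0   3/2   3/2  |    7/2 ]
  [ 0  0   3/2   1/2  |    1/2 ]
R3 → 2/3·R3
  [ 1  0  -3/2  -1/2  |  -11/2 ]
  [ 0  1    -3    -1  |     -4 ]
  [ 0  0     1     1  |    7/3 ]
  [ 0  0   3/2   1/2  |    1/2 ]
R4 → R4 − 3/2·R3
  [ 1  0  -3/2  -1/2  |  -11/2 ]
  [ 0  1    -3    -1  |     -4 ]
  [ 0  0     1     1  |    7/3 ]
  [ 0  0     0    -1  |     -3 ]
R4 → -1·R4
  [ 1  0  -3/2  -1/2  |  -11/2 ]
  [ 0  1    -3    -1  |     -4 ]
  [ 0  0     1     1  |    7/3 ]
  [ 0  0     0     1  |      3 ]
R3 → R3 − R4
  [ 1  0  -3/2  -1/2  |  -11/2 ]
  [ 0  1    -3    -1  |     -4 ]
  [ 0  0     1     0  |   -2/3 ]
  [ 0  0     0     1  |      3 ]
R2 → R2 + R4
  [ 1  0  -3/2  -1/2  |  -11/2 ]
  [ 0  1    -3     0  |     -1 ]
  [ 0  0     1     0  |   -2/3 ]
  [ 0  0     0     1  |      3 ]
R1 → R1 + 1/2·R4
  [ 1  0  -3/2  0  |    -4 ]
  [ 0  1    -3  0  |    -1 ]
  [ 0  0     1  0  |  -2/3 ]
  [ 0  0     0  1  |     3 ]
R2 → R2 + 3·R3
  [ 1  0  -3/2  0  |    -4 ]
  [ 0  1     0  0  |    -3 ]
  [ 0  0     1  0  |  -2/3 ]
  [ 0  0     0  1  |     3 ]
R1 → R1 + 3/2·R3
  [ 1  0  0  0  |    -5 ]
  [ 0  1  0  0  |    -3 ]
  [ 0  0  1  0  |  -2/3 ]
  [ 0  0  0  1  |     3 ]
Reading off the last column: p = -5, q = -3, r = -2/3, s = 3.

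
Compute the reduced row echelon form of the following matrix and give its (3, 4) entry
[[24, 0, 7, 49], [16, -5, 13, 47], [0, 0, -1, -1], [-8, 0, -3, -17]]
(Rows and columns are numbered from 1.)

1

R1 := 1/24·R1
R2 := R2 − 16·R1
R4 := R4 + 8·R1
R2 := -1/5·R2
R3 := -1·R3
R4 := R4 + 2/3·R3
R2 := R2 + 5/3·R3
R1 := R1 − 7/24·R3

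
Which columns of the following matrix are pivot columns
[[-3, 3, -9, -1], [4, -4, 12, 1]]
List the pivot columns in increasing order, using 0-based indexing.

0, 3

Multiply ρ1 by -1/3.
  [ 1  -1   3  1/3 ]
  [ 4  -4  12    1 ]
Subtract 4 times ρ1 from ρ2.
  [ 1  -1  3   1/3 ]
  [ 0   0  0  -1/3 ]
Multiply ρ2 by -3.
  [ 1  -1  3  1/3 ]
  [ 0   0  0    1 ]
Subtract 1/3 times ρ2 from ρ1.
  [ 1  -1  3  0 ]
  [ 0   0  0  1 ]
Pivot columns are the columns containing a leading 1.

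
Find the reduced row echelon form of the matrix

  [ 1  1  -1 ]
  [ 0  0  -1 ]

[[1, 1, 0], [0, 0, 1]]

R2 ← -1·R2
  [ 1  1  -1 ]
  [ 0  0   1 ]
R1 ← R1 + R2
  [ 1  1  0 ]
  [ 0  0  1 ]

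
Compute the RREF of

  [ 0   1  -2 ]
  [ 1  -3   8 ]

R1 <-> R2
  [ 1  -3   8 ]
  [ 0   1  -2 ]
R1 → R1 + 3·R2
  [ 1  0   2 ]
  [ 0  1  -2 ]

[[1, 0, 2], [0, 1, -2]]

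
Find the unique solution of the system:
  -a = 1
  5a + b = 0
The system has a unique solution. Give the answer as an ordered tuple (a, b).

(-1, 5)

Form the augmented matrix and row-reduce:
  [ -1  0  |  1 ]
  [  5  1  |  0 ]
r1 → -1·r1
  [ 1  0  |  -1 ]
  [ 5  1  |   0 ]
r2 → r2 − 5·r1
  [ 1  0  |  -1 ]
  [ 0  1  |   5 ]
Reading off the last column: a = -1, b = 5.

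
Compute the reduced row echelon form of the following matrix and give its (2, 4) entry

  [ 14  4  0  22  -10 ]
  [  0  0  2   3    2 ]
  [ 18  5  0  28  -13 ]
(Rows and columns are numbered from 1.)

2

R1 := 1/14·R1
  [  1  2/7  0  11/7  -5/7 ]
  [  0    0  2     3     2 ]
  [ 18    5  0    28   -13 ]
R3 := R3 − 18·R1
  [ 1   2/7  0  11/7  -5/7 ]
  [ 0     0  2     3     2 ]
  [ 0  -1/7  0  -2/7  -1/7 ]
R2 <=> R3
  [ 1   2/7  0  11/7  -5/7 ]
  [ 0  -1/7  0  -2/7  -1/7 ]
  [ 0     0  2     3     2 ]
R2 := -7·R2
  [ 1  2/7  0  11/7  -5/7 ]
  [ 0    1  0     2     1 ]
  [ 0    0  2     3     2 ]
R3 := 1/2·R3
  [ 1  2/7  0  11/7  -5/7 ]
  [ 0    1  0     2     1 ]
  [ 0    0  1   3/2     1 ]
R1 := R1 − 2/7·R2
  [ 1  0  0    1  -1 ]
  [ 0  1  0    2   1 ]
  [ 0  0  1  3/2   1 ]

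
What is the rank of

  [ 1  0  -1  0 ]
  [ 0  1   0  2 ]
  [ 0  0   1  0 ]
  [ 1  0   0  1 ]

r4 -> r4 − r1
  [ 1  0  -1  0 ]
  [ 0  1   0  2 ]
  [ 0  0   1  0 ]
  [ 0  0   1  1 ]
r4 -> r4 − r3
  [ 1  0  -1  0 ]
  [ 0  1   0  2 ]
  [ 0  0   1  0 ]
  [ 0  0   0  1 ]
r2 -> r2 − 2·r4
  [ 1  0  -1  0 ]
  [ 0  1   0  0 ]
  [ 0  0   1  0 ]
  [ 0  0   0  1 ]
r1 -> r1 + r3
  [ 1  0  0  0 ]
  [ 0  1  0  0 ]
  [ 0  0  1  0 ]
  [ 0  0  0  1 ]
The reduced form has 4 nonzero rows.

rank = 4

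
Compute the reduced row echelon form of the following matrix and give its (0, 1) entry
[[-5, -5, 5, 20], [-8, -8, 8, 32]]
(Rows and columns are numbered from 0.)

1

R1 → -1/5·R1
R2 → R2 + 8·R1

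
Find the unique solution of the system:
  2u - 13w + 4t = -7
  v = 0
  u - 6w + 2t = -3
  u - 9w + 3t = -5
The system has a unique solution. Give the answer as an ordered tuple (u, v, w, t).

(1, 0, 1, 1)

Form the augmented matrix and row-reduce:
  [ 2  0  -13  4  |  -7 ]
  [ 0  1    0  0  |   0 ]
  [ 1  0   -6  2  |  -3 ]
  [ 1  0   -9  3  |  -5 ]
R1 -> 1/2·R1
  [ 1  0  -13/2  2  |  -7/2 ]
  [ 0  1      0  0  |     0 ]
  [ 1  0     -6  2  |    -3 ]
  [ 1  0     -9  3  |    -5 ]
R3 -> R3 − R1
  [ 1  0  -13/2  2  |  -7/2 ]
  [ 0  1      0  0  |     0 ]
  [ 0  0    1/2  0  |   1/2 ]
  [ 1  0     -9  3  |    -5 ]
R4 -> R4 − R1
  [ 1  0  -13/2  2  |  -7/2 ]
  [ 0  1      0  0  |     0 ]
  [ 0  0    1/2  0  |   1/2 ]
  [ 0  0   -5/2  1  |  -3/2 ]
R3 -> 2·R3
  [ 1  0  -13/2  2  |  -7/2 ]
  [ 0  1      0  0  |     0 ]
  [ 0  0      1  0  |     1 ]
  [ 0  0   -5/2  1  |  -3/2 ]
R4 -> R4 + 5/2·R3
  [ 1  0  -13/2  2  |  -7/2 ]
  [ 0  1      0  0  |     0 ]
  [ 0  0      1  0  |     1 ]
  [ 0  0      0  1  |     1 ]
R1 -> R1 − 2·R4
  [ 1  0  -13/2  0  |  -11/2 ]
  [ 0  1      0  0  |      0 ]
  [ 0  0      1  0  |      1 ]
  [ 0  0      0  1  |      1 ]
R1 -> R1 + 13/2·R3
  [ 1  0  0  0  |  1 ]
  [ 0  1  0  0  |  0 ]
  [ 0  0  1  0  |  1 ]
  [ 0  0  0  1  |  1 ]
Reading off the last column: u = 1, v = 0, w = 1, t = 1.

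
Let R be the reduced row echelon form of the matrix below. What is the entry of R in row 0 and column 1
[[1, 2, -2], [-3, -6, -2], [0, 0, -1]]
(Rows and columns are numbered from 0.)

r2 ← r2 + 3·r1
r2 ← -1/8·r2
r3 ← r3 + r2
r1 ← r1 + 2·r2

2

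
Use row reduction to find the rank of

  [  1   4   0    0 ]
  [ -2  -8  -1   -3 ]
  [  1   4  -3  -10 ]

Add 2 times ρ1 to ρ2.
  [ 1  4   0    0 ]
  [ 0  0  -1   -3 ]
  [ 1  4  -3  -10 ]
Subtract ρ1 from ρ3.
  [ 1  4   0    0 ]
  [ 0  0  -1   -3 ]
  [ 0  0  -3  -10 ]
Multiply ρ2 by -1.
  [ 1  4   0    0 ]
  [ 0  0   1    3 ]
  [ 0  0  -3  -10 ]
Add 3 times ρ2 to ρ3.
  [ 1  4  0   0 ]
  [ 0  0  1   3 ]
  [ 0  0  0  -1 ]
Multiply ρ3 by -1.
  [ 1  4  0  0 ]
  [ 0  0  1  3 ]
  [ 0  0  0  1 ]
Subtract 3 times ρ3 from ρ2.
  [ 1  4  0  0 ]
  [ 0  0  1  0 ]
  [ 0  0  0  1 ]
The reduced form has 3 nonzero rows.

rank = 3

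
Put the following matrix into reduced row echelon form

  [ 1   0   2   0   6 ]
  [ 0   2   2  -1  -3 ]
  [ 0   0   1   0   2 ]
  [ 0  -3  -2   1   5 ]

[[1, 0, 0, 0, 2], [0, 1, 0, 0, -2], [0, 0, 1, 0, 2], [0, 0, 0, 1, 3]]

R2 -> 1/2·R2
  [ 1   0   2     0     6 ]
  [ 0   1   1  -1/2  -3/2 ]
  [ 0   0   1     0     2 ]
  [ 0  -3  -2     1     5 ]
R4 -> R4 + 3·R2
  [ 1  0  2     0     6 ]
  [ 0  1  1  -1/2  -3/2 ]
  [ 0  0  1     0     2 ]
  [ 0  0  1  -1/2   1/2 ]
R4 -> R4 − R3
  [ 1  0  2     0     6 ]
  [ 0  1  1  -1/2  -3/2 ]
  [ 0  0  1     0     2 ]
  [ 0  0  0  -1/2  -3/2 ]
R4 -> -2·R4
  [ 1  0  2     0     6 ]
  [ 0  1  1  -1/2  -3/2 ]
  [ 0  0  1     0     2 ]
  [ 0  0  0     1     3 ]
R2 -> R2 + 1/2·R4
  [ 1  0  2  0  6 ]
  [ 0  1  1  0  0 ]
  [ 0  0  1  0  2 ]
  [ 0  0  0  1  3 ]
R2 -> R2 − R3
  [ 1  0  2  0   6 ]
  [ 0  1  0  0  -2 ]
  [ 0  0  1  0   2 ]
  [ 0  0  0  1   3 ]
R1 -> R1 − 2·R3
  [ 1  0  0  0   2 ]
  [ 0  1  0  0  -2 ]
  [ 0  0  1  0   2 ]
  [ 0  0  0  1   3 ]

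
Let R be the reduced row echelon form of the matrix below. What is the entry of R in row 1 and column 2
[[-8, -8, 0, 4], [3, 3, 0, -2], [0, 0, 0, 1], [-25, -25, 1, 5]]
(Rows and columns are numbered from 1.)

1

r1 → -1/8·r1
  [   1    1  0  -1/2 ]
  [   3    3  0    -2 ]
  [   0    0  0     1 ]
  [ -25  -25  1     5 ]
r2 → r2 − 3·r1
  [   1    1  0  -1/2 ]
  [   0    0  0  -1/2 ]
  [   0    0  0     1 ]
  [ -25  -25  1     5 ]
r4 → r4 + 25·r1
  [ 1  1  0   -1/2 ]
  [ 0  0  0   -1/2 ]
  [ 0  0  0      1 ]
  [ 0  0  1  -15/2 ]
r2 ↔ r4
  [ 1  1  0   -1/2 ]
  [ 0  0  1  -15/2 ]
  [ 0  0  0      1 ]
  [ 0  0  0   -1/2 ]
r4 → r4 + 1/2·r3
  [ 1  1  0   -1/2 ]
  [ 0  0  1  -15/2 ]
  [ 0  0  0      1 ]
  [ 0  0  0      0 ]
r2 → r2 + 15/2·r3
  [ 1  1  0  -1/2 ]
  [ 0  0  1     0 ]
  [ 0  0  0     1 ]
  [ 0  0  0     0 ]
r1 → r1 + 1/2·r3
  [ 1  1  0  0 ]
  [ 0  0  1  0 ]
  [ 0  0  0  1 ]
  [ 0  0  0  0 ]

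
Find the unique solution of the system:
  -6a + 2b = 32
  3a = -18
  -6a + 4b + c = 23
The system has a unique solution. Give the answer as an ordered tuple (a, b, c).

Form the augmented matrix and row-reduce:
  [ -6  2  0  |   32 ]
  [  3  0  0  |  -18 ]
  [ -6  4  1  |   23 ]
r1 → -1/6·r1
  [  1  -1/3  0  |  -16/3 ]
  [  3     0  0  |    -18 ]
  [ -6     4  1  |     23 ]
r2 → r2 − 3·r1
  [  1  -1/3  0  |  -16/3 ]
  [  0     1  0  |     -2 ]
  [ -6     4  1  |     23 ]
r3 → r3 + 6·r1
  [ 1  -1/3  0  |  -16/3 ]
  [ 0     1  0  |     -2 ]
  [ 0     2  1  |     -9 ]
r3 → r3 − 2·r2
  [ 1  -1/3  0  |  -16/3 ]
  [ 0     1  0  |     -2 ]
  [ 0     0  1  |     -5 ]
r1 → r1 + 1/3·r2
  [ 1  0  0  |  -6 ]
  [ 0  1  0  |  -2 ]
  [ 0  0  1  |  -5 ]
Reading off the last column: a = -6, b = -2, c = -5.

(-6, -2, -5)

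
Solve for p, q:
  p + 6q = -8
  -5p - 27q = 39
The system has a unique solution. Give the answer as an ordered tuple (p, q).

(-6, -1/3)

Form the augmented matrix and row-reduce:
  [  1    6  |  -8 ]
  [ -5  -27  |  39 ]
R2 ← R2 + 5·R1
  [ 1  6  |  -8 ]
  [ 0  3  |  -1 ]
R2 ← 1/3·R2
  [ 1  6  |    -8 ]
  [ 0  1  |  -1/3 ]
R1 ← R1 − 6·R2
  [ 1  0  |    -6 ]
  [ 0  1  |  -1/3 ]
Reading off the last column: p = -6, q = -1/3.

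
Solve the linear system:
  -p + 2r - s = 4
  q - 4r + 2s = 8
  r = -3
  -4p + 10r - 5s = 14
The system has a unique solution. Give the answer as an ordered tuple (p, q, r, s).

Form the augmented matrix and row-reduce:
  [ -1  0   2  -1  |   4 ]
  [  0  1  -4   2  |   8 ]
  [  0  0   1   0  |  -3 ]
  [ -4  0  10  -5  |  14 ]
R1 := -1·R1
R4 := R4 + 4·R1
R4 := R4 − 2·R3
R4 := -1·R4
R2 := R2 − 2·R4
R1 := R1 − R4
R2 := R2 + 4·R3
R1 := R1 + 2·R3
Reading off the last column: p = -6, q = 4, r = -3, s = -4.

(-6, 4, -3, -4)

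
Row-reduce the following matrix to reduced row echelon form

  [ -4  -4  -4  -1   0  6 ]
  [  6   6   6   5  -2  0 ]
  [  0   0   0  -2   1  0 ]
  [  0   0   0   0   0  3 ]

ρ1 -> -1/4·ρ1
  [ 1  1  1  1/4   0  -3/2 ]
  [ 6  6  6    5  -2     0 ]
  [ 0  0  0   -2   1     0 ]
  [ 0  0  0    0   0     3 ]
ρ2 -> ρ2 − 6·ρ1
  [ 1  1  1  1/4   0  -3/2 ]
  [ 0  0  0  7/2  -2     9 ]
  [ 0  0  0   -2   1     0 ]
  [ 0  0  0    0   0     3 ]
ρ2 -> 2/7·ρ2
  [ 1  1  1  1/4     0  -3/2 ]
  [ 0  0  0    1  -4/7  18/7 ]
  [ 0  0  0   -2     1     0 ]
  [ 0  0  0    0     0     3 ]
ρ3 -> ρ3 + 2·ρ2
  [ 1  1  1  1/4     0  -3/2 ]
  [ 0  0  0    1  -4/7  18/7 ]
  [ 0  0  0    0  -1/7  36/7 ]
  [ 0  0  0    0     0     3 ]
ρ3 -> -7·ρ3
  [ 1  1  1  1/4     0  -3/2 ]
  [ 0  0  0    1  -4/7  18/7 ]
  [ 0  0  0    0     1   -36 ]
  [ 0  0  0    0     0     3 ]
ρ4 -> 1/3·ρ4
  [ 1  1  1  1/4     0  -3/2 ]
  [ 0  0  0    1  -4/7  18/7 ]
  [ 0  0  0    0     1   -36 ]
  [ 0  0  0    0     0     1 ]
ρ3 -> ρ3 + 36·ρ4
  [ 1  1  1  1/4     0  -3/2 ]
  [ 0  0  0    1  -4/7  18/7 ]
  [ 0  0  0    0     1     0 ]
  [ 0  0  0    0     0     1 ]
ρ2 -> ρ2 − 18/7·ρ4
  [ 1  1  1  1/4     0  -3/2 ]
  [ 0  0  0    1  -4/7     0 ]
  [ 0  0  0    0     1     0 ]
  [ 0  0  0    0     0     1 ]
ρ1 -> ρ1 + 3/2·ρ4
  [ 1  1  1  1/4     0  0 ]
  [ 0  0  0    1  -4/7  0 ]
  [ 0  0  0    0     1  0 ]
  [ 0  0  0    0     0  1 ]
ρ2 -> ρ2 + 4/7·ρ3
  [ 1  1  1  1/4  0  0 ]
  [ 0  0  0    1  0  0 ]
  [ 0  0  0    0  1  0 ]
  [ 0  0  0    0  0  1 ]
ρ1 -> ρ1 − 1/4·ρ2
  [ 1  1  1  0  0  0 ]
  [ 0  0  0  1  0  0 ]
  [ 0  0  0  0  1  0 ]
  [ 0  0  0  0  0  1 ]

[[1, 1, 1, 0, 0, 0], [0, 0, 0, 1, 0, 0], [0, 0, 0, 0, 1, 0], [0, 0, 0, 0, 0, 1]]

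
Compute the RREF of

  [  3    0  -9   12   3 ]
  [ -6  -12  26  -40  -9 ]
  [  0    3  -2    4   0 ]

r1 := 1/3·r1
  [  1    0  -3    4   1 ]
  [ -6  -12  26  -40  -9 ]
  [  0    3  -2    4   0 ]
r2 := r2 + 6·r1
  [ 1    0  -3    4   1 ]
  [ 0  -12   8  -16  -3 ]
  [ 0    3  -2    4   0 ]
r2 := -1/12·r2
  [ 1  0    -3    4    1 ]
  [ 0  1  -2/3  4/3  1/4 ]
  [ 0  3    -2    4    0 ]
r3 := r3 − 3·r2
  [ 1  0    -3    4     1 ]
  [ 0  1  -2/3  4/3   1/4 ]
  [ 0  0     0    0  -3/4 ]
r3 := -4/3·r3
  [ 1  0    -3    4    1 ]
  [ 0  1  -2/3  4/3  1/4 ]
  [ 0  0     0    0    1 ]
r2 := r2 − 1/4·r3
  [ 1  0    -3    4  1 ]
  [ 0  1  -2/3  4/3  0 ]
  [ 0  0     0    0  1 ]
r1 := r1 − r3
  [ 1  0    -3    4  0 ]
  [ 0  1  -2/3  4/3  0 ]
  [ 0  0     0    0  1 ]

[[1, 0, -3, 4, 0], [0, 1, -2/3, 4/3, 0], [0, 0, 0, 0, 1]]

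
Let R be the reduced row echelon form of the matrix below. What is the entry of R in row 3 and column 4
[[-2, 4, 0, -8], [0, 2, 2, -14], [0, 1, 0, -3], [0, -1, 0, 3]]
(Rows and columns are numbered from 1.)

-4

Multiply r1 by -1/2.
  [ 1  -2  0    4 ]
  [ 0   2  2  -14 ]
  [ 0   1  0   -3 ]
  [ 0  -1  0    3 ]
Multiply r2 by 1/2.
  [ 1  -2  0   4 ]
  [ 0   1  1  -7 ]
  [ 0   1  0  -3 ]
  [ 0  -1  0   3 ]
Subtract r2 from r3.
  [ 1  -2   0   4 ]
  [ 0   1   1  -7 ]
  [ 0   0  -1   4 ]
  [ 0  -1   0   3 ]
Add r2 to r4.
  [ 1  -2   0   4 ]
  [ 0   1   1  -7 ]
  [ 0   0  -1   4 ]
  [ 0   0   1  -4 ]
Multiply r3 by -1.
  [ 1  -2  0   4 ]
  [ 0   1  1  -7 ]
  [ 0   0  1  -4 ]
  [ 0   0  1  -4 ]
Subtract r3 from r4.
  [ 1  -2  0   4 ]
  [ 0   1  1  -7 ]
  [ 0   0  1  -4 ]
  [ 0   0  0   0 ]
Subtract r3 from r2.
  [ 1  -2  0   4 ]
  [ 0   1  0  -3 ]
  [ 0   0  1  -4 ]
  [ 0   0  0   0 ]
Add 2 times r2 to r1.
  [ 1  0  0  -2 ]
  [ 0  1  0  -3 ]
  [ 0  0  1  -4 ]
  [ 0  0  0   0 ]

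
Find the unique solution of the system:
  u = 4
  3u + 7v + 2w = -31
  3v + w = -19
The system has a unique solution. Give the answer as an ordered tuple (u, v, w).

Form the augmented matrix and row-reduce:
  [ 1  0  0  |    4 ]
  [ 3  7  2  |  -31 ]
  [ 0  3  1  |  -19 ]
R2 := R2 − 3·R1
R2 := 1/7·R2
R3 := R3 − 3·R2
R3 := 7·R3
R2 := R2 − 2/7·R3
Reading off the last column: u = 4, v = -5, w = -4.

(4, -5, -4)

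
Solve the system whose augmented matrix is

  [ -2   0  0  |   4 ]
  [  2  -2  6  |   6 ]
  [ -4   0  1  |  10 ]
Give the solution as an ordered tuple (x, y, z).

r1 → -1/2·r1
r2 → r2 − 2·r1
r3 → r3 + 4·r1
r2 → -1/2·r2
r2 → r2 + 3·r3
Reading off the last column: x = -2, y = 1, z = 2.

(-2, 1, 2)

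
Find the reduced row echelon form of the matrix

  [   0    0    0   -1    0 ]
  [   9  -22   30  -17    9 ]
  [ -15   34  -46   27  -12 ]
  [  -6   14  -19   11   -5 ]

[[1, 0, -1/3, 0, 0], [0, 1, -3/2, 0, 0], [0, 0, 0, 1, 0], [0, 0, 0, 0, 1]]

r1 <-> r2
  [   9  -22   30  -17    9 ]
  [   0    0    0   -1    0 ]
  [ -15   34  -46   27  -12 ]
  [  -6   14  -19   11   -5 ]
r1 → 1/9·r1
  [   1  -22/9  10/3  -17/9    1 ]
  [   0      0     0     -1    0 ]
  [ -15     34   -46     27  -12 ]
  [  -6     14   -19     11   -5 ]
r3 → r3 + 15·r1
  [  1  -22/9  10/3  -17/9   1 ]
  [  0      0     0     -1   0 ]
  [  0   -8/3     4   -4/3   3 ]
  [ -6     14   -19     11  -5 ]
r4 → r4 + 6·r1
  [ 1  -22/9  10/3  -17/9  1 ]
  [ 0      0     0     -1  0 ]
  [ 0   -8/3     4   -4/3  3 ]
  [ 0   -2/3     1   -1/3  1 ]
r2 <-> r3
  [ 1  -22/9  10/3  -17/9  1 ]
  [ 0   -8/3     4   -4/3  3 ]
  [ 0      0     0     -1  0 ]
  [ 0   -2/3     1   -1/3  1 ]
r2 → -3/8·r2
  [ 1  -22/9  10/3  -17/9     1 ]
  [ 0      1  -3/2    1/2  -9/8 ]
  [ 0      0     0     -1     0 ]
  [ 0   -2/3     1   -1/3     1 ]
r4 → r4 + 2/3·r2
  [ 1  -22/9  10/3  -17/9     1 ]
  [ 0      1  -3/2    1/2  -9/8 ]
  [ 0      0     0     -1     0 ]
  [ 0      0     0      0   1/4 ]
r3 → -1·r3
  [ 1  -22/9  10/3  -17/9     1 ]
  [ 0      1  -3/2    1/2  -9/8 ]
  [ 0      0     0      1     0 ]
  [ 0      0     0      0   1/4 ]
r4 → 4·r4
  [ 1  -22/9  10/3  -17/9     1 ]
  [ 0      1  -3/2    1/2  -9/8 ]
  [ 0      0     0      1     0 ]
  [ 0      0     0      0     1 ]
r2 → r2 + 9/8·r4
  [ 1  -22/9  10/3  -17/9  1 ]
  [ 0      1  -3/2    1/2  0 ]
  [ 0      0     0      1  0 ]
  [ 0      0     0      0  1 ]
r1 → r1 − r4
  [ 1  -22/9  10/3  -17/9  0 ]
  [ 0      1  -3/2    1/2  0 ]
  [ 0      0     0      1  0 ]
  [ 0      0     0      0  1 ]
r2 → r2 − 1/2·r3
  [ 1  -22/9  10/3  -17/9  0 ]
  [ 0      1  -3/2      0  0 ]
  [ 0      0     0      1  0 ]
  [ 0      0     0      0  1 ]
r1 → r1 + 17/9·r3
  [ 1  -22/9  10/3  0  0 ]
  [ 0      1  -3/2  0  0 ]
  [ 0      0     0  1  0 ]
  [ 0      0     0  0  1 ]
r1 → r1 + 22/9·r2
  [ 1  0  -1/3  0  0 ]
  [ 0  1  -3/2  0  0 ]
  [ 0  0     0  1  0 ]
  [ 0  0     0  0  1 ]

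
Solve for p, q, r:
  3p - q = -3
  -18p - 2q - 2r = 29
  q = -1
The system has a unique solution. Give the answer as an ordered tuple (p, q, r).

(-4/3, -1, -3/2)

Form the augmented matrix and row-reduce:
  [   3  -1   0  |  -3 ]
  [ -18  -2  -2  |  29 ]
  [   0   1   0  |  -1 ]
ρ1 ← 1/3·ρ1
  [   1  -1/3   0  |  -1 ]
  [ -18    -2  -2  |  29 ]
  [   0     1   0  |  -1 ]
ρ2 ← ρ2 + 18·ρ1
  [ 1  -1/3   0  |  -1 ]
  [ 0    -8  -2  |  11 ]
  [ 0     1   0  |  -1 ]
ρ2 ← -1/8·ρ2
  [ 1  -1/3    0  |     -1 ]
  [ 0     1  1/4  |  -11/8 ]
  [ 0     1    0  |     -1 ]
ρ3 ← ρ3 − ρ2
  [ 1  -1/3     0  |     -1 ]
  [ 0     1   1/4  |  -11/8 ]
  [ 0     0  -1/4  |    3/8 ]
ρ3 ← -4·ρ3
  [ 1  -1/3    0  |     -1 ]
  [ 0     1  1/4  |  -11/8 ]
  [ 0     0    1  |   -3/2 ]
ρ2 ← ρ2 − 1/4·ρ3
  [ 1  -1/3  0  |    -1 ]
  [ 0     1  0  |    -1 ]
  [ 0     0  1  |  -3/2 ]
ρ1 ← ρ1 + 1/3·ρ2
  [ 1  0  0  |  -4/3 ]
  [ 0  1  0  |    -1 ]
  [ 0  0  1  |  -3/2 ]
Reading off the last column: p = -4/3, q = -1, r = -3/2.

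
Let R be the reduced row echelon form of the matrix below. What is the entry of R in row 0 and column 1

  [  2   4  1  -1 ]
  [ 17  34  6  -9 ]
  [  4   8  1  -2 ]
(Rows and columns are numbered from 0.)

2

R1 -> 1/2·R1
  [  1   2  1/2  -1/2 ]
  [ 17  34    6    -9 ]
  [  4   8    1    -2 ]
R2 -> R2 − 17·R1
  [ 1  2   1/2  -1/2 ]
  [ 0  0  -5/2  -1/2 ]
  [ 4  8     1    -2 ]
R3 -> R3 − 4·R1
  [ 1  2   1/2  -1/2 ]
  [ 0  0  -5/2  -1/2 ]
  [ 0  0    -1     0 ]
R2 -> -2/5·R2
  [ 1  2  1/2  -1/2 ]
  [ 0  0    1   1/5 ]
  [ 0  0   -1     0 ]
R3 -> R3 + R2
  [ 1  2  1/2  -1/2 ]
  [ 0  0    1   1/5 ]
  [ 0  0    0   1/5 ]
R3 -> 5·R3
  [ 1  2  1/2  -1/2 ]
  [ 0  0    1   1/5 ]
  [ 0  0    0     1 ]
R2 -> R2 − 1/5·R3
  [ 1  2  1/2  -1/2 ]
  [ 0  0    1     0 ]
  [ 0  0    0     1 ]
R1 -> R1 + 1/2·R3
  [ 1  2  1/2  0 ]
  [ 0  0    1  0 ]
  [ 0  0    0  1 ]
R1 -> R1 − 1/2·R2
  [ 1  2  0  0 ]
  [ 0  0  1  0 ]
  [ 0  0  0  1 ]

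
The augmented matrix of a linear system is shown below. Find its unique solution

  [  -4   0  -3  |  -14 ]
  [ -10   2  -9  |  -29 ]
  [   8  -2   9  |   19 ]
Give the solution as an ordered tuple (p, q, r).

(5, 3/2, -2)

Multiply ρ1 by -1/4.
  [   1   0  3/4  |  7/2 ]
  [ -10   2   -9  |  -29 ]
  [   8  -2    9  |   19 ]
Add 10 times ρ1 to ρ2.
  [ 1   0   3/4  |  7/2 ]
  [ 0   2  -3/2  |    6 ]
  [ 8  -2     9  |   19 ]
Subtract 8 times ρ1 from ρ3.
  [ 1   0   3/4  |  7/2 ]
  [ 0   2  -3/2  |    6 ]
  [ 0  -2     3  |   -9 ]
Multiply ρ2 by 1/2.
  [ 1   0   3/4  |  7/2 ]
  [ 0   1  -3/4  |    3 ]
  [ 0  -2     3  |   -9 ]
Add 2 times ρ2 to ρ3.
  [ 1  0   3/4  |  7/2 ]
  [ 0  1  -3/4  |    3 ]
  [ 0  0   3/2  |   -3 ]
Multiply ρ3 by 2/3.
  [ 1  0   3/4  |  7/2 ]
  [ 0  1  -3/4  |    3 ]
  [ 0  0     1  |   -2 ]
Add 3/4 times ρ3 to ρ2.
  [ 1  0  3/4  |  7/2 ]
  [ 0  1    0  |  3/2 ]
  [ 0  0    1  |   -2 ]
Subtract 3/4 times ρ3 from ρ1.
  [ 1  0  0  |    5 ]
  [ 0  1  0  |  3/2 ]
  [ 0  0  1  |   -2 ]
Reading off the last column: p = 5, q = 3/2, r = -2.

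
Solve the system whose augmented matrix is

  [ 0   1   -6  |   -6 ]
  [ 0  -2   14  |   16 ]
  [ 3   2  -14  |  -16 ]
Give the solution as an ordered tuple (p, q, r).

(0, 6, 2)

r1 ↔ r3
r1 -> 1/3·r1
r2 -> -1/2·r2
r3 -> r3 − r2
r2 -> r2 + 7·r3
r1 -> r1 + 14/3·r3
r1 -> r1 − 2/3·r2
Reading off the last column: p = 0, q = 6, r = 2.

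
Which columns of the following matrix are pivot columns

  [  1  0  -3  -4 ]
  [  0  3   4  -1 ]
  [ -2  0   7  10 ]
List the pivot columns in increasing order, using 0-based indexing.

r3 ← r3 + 2·r1
r2 ← 1/3·r2
r2 ← r2 − 4/3·r3
r1 ← r1 + 3·r3
Pivot columns are the columns containing a leading 1.

0, 1, 2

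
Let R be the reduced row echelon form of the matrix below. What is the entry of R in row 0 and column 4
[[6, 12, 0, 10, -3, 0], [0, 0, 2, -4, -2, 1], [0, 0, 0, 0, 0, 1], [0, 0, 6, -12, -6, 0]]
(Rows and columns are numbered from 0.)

-1/2

Multiply R1 by 1/6.
  [ 1  2  0  5/3  -1/2  0 ]
  [ 0  0  2   -4    -2  1 ]
  [ 0  0  0    0     0  1 ]
  [ 0  0  6  -12    -6  0 ]
Multiply R2 by 1/2.
  [ 1  2  0  5/3  -1/2    0 ]
  [ 0  0  1   -2    -1  1/2 ]
  [ 0  0  0    0     0    1 ]
  [ 0  0  6  -12    -6    0 ]
Subtract 6 times R2 from R4.
  [ 1  2  0  5/3  -1/2    0 ]
  [ 0  0  1   -2    -1  1/2 ]
  [ 0  0  0    0     0    1 ]
  [ 0  0  0    0     0   -3 ]
Add 3 times R3 to R4.
  [ 1  2  0  5/3  -1/2    0 ]
  [ 0  0  1   -2    -1  1/2 ]
  [ 0  0  0    0     0    1 ]
  [ 0  0  0    0     0    0 ]
Subtract 1/2 times R3 from R2.
  [ 1  2  0  5/3  -1/2  0 ]
  [ 0  0  1   -2    -1  0 ]
  [ 0  0  0    0     0  1 ]
  [ 0  0  0    0     0  0 ]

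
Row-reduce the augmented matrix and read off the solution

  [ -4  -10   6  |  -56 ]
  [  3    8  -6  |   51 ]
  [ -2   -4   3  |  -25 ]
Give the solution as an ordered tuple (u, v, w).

(-1, 3, -5)

R1 := -1/4·R1
  [  1  5/2  -3/2  |   14 ]
  [  3    8    -6  |   51 ]
  [ -2   -4     3  |  -25 ]
R2 := R2 − 3·R1
  [  1  5/2  -3/2  |   14 ]
  [  0  1/2  -3/2  |    9 ]
  [ -2   -4     3  |  -25 ]
R3 := R3 + 2·R1
  [ 1  5/2  -3/2  |  14 ]
  [ 0  1/2  -3/2  |   9 ]
  [ 0    1     0  |   3 ]
R2 := 2·R2
  [ 1  5/2  -3/2  |  14 ]
  [ 0    1    -3  |  18 ]
  [ 0    1     0  |   3 ]
R3 := R3 − R2
  [ 1  5/2  -3/2  |   14 ]
  [ 0    1    -3  |   18 ]
  [ 0    0     3  |  -15 ]
R3 := 1/3·R3
  [ 1  5/2  -3/2  |  14 ]
  [ 0    1    -3  |  18 ]
  [ 0    0     1  |  -5 ]
R2 := R2 + 3·R3
  [ 1  5/2  -3/2  |  14 ]
  [ 0    1     0  |   3 ]
  [ 0    0     1  |  -5 ]
R1 := R1 + 3/2·R3
  [ 1  5/2  0  |  13/2 ]
  [ 0    1  0  |     3 ]
  [ 0    0  1  |    -5 ]
R1 := R1 − 5/2·R2
  [ 1  0  0  |  -1 ]
  [ 0  1  0  |   3 ]
  [ 0  0  1  |  -5 ]
Reading off the last column: u = -1, v = 3, w = -5.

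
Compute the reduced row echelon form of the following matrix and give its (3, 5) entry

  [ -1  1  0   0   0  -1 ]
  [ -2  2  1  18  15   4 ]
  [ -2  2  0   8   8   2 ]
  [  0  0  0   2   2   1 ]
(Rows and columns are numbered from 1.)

1

R1 ← -1·R1
  [  1  -1  0   0   0  1 ]
  [ -2   2  1  18  15  4 ]
  [ -2   2  0   8   8  2 ]
  [  0   0  0   2   2  1 ]
R2 ← R2 + 2·R1
  [  1  -1  0   0   0  1 ]
  [  0   0  1  18  15  6 ]
  [ -2   2  0   8   8  2 ]
  [  0   0  0   2   2  1 ]
R3 ← R3 + 2·R1
  [ 1  -1  0   0   0  1 ]
  [ 0   0  1  18  15  6 ]
  [ 0   0  0   8   8  4 ]
  [ 0   0  0   2   2  1 ]
R3 ← 1/8·R3
  [ 1  -1  0   0   0    1 ]
  [ 0   0  1  18  15    6 ]
  [ 0   0  0   1   1  1/2 ]
  [ 0   0  0   2   2    1 ]
R4 ← R4 − 2·R3
  [ 1  -1  0   0   0    1 ]
  [ 0   0  1  18  15    6 ]
  [ 0   0  0   1   1  1/2 ]
  [ 0   0  0   0   0    0 ]
R2 ← R2 − 18·R3
  [ 1  -1  0  0   0    1 ]
  [ 0   0  1  0  -3   -3 ]
  [ 0   0  0  1   1  1/2 ]
  [ 0   0  0  0   0    0 ]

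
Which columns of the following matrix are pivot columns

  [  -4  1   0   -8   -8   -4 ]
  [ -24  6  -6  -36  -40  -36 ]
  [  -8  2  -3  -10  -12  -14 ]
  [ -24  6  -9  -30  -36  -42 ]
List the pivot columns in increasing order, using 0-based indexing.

Multiply ρ1 by -1/4.
Add 24 times ρ1 to ρ2.
Add 8 times ρ1 to ρ3.
Add 24 times ρ1 to ρ4.
Multiply ρ2 by -1/6.
Add 3 times ρ2 to ρ3.
Add 9 times ρ2 to ρ4.
Pivot columns are the columns containing a leading 1.

0, 2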